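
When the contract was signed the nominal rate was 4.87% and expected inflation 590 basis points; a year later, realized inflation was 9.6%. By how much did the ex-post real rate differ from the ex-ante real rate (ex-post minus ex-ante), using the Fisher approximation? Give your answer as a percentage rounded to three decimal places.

Ex-ante: 4.87% − 5.9% = -1.030%
Ex-post: 4.87% − 9.6% = -4.730%
Difference (ex-post − ex-ante) = -3.7000% → -3.700%.

-3.700%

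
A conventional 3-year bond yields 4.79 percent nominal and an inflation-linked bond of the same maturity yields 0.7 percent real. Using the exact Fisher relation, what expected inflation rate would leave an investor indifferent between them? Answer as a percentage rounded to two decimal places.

4.06%

(1 + π) = (1 + i)/(1 + r) = 1.04790 / 1.00700 = 1.040616
Break-even inflation = 1.040616 − 1 → 4.06%.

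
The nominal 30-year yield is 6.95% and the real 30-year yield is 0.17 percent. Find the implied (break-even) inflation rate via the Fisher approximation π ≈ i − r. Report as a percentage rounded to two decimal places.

π ≈ i − r = 6.95% − 0.17% → 6.78%.

6.78%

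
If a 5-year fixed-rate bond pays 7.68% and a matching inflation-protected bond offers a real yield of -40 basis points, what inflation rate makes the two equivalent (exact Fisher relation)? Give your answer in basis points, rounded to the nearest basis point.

(1 + π) = (1 + i)/(1 + r) = 1.07680 / 0.99600 = 1.081124
Break-even inflation = 1.081124 − 1 → 811 basis points.

811 basis points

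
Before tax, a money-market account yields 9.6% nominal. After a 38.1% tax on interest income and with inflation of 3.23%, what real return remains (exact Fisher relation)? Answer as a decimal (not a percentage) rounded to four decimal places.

0.0263

After-tax nominal return = 9.6% × (1 − 0.381) = 5.9424%.
1 + r = 1.059424 / 1.03230 = 1.026275
After-tax real rate = 1.026275 − 1 → 0.0263.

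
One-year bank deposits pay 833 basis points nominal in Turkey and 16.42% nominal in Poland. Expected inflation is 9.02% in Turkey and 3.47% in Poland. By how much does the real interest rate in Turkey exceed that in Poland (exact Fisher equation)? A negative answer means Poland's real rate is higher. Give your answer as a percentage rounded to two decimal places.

Turkey: (1 + 0.0833)/(1 + 0.0902) − 1 = -0.6329%
Poland: (1 + 0.1642)/(1 + 0.0347) − 1 = 12.5157%
Differential = -0.6329% − 12.5157% = -13.1486% → -13.15%.

-13.15%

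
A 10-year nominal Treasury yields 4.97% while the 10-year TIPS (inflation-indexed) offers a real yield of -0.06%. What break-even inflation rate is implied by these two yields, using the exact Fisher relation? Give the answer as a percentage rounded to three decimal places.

(1 + π) = (1 + i)/(1 + r) = 1.04970 / 0.99940 = 1.050330
Break-even inflation = 1.050330 − 1 → 5.033%.

5.033%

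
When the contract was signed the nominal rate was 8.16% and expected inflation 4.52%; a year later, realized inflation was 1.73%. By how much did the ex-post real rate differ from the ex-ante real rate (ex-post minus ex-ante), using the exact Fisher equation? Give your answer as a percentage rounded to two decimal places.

Ex-ante: (1 + 0.0816)/(1 + 0.0452) − 1 = 3.4826%
Ex-post: (1 + 0.0816)/(1 + 0.0173) − 1 = 6.3207%
Difference (ex-post − ex-ante) = 2.8381% → 2.84%.

2.84%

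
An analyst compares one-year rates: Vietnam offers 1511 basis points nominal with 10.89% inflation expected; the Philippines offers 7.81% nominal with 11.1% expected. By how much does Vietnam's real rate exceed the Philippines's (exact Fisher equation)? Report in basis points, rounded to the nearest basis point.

677 basis points

Vietnam: (1 + 0.1511)/(1 + 0.1089) − 1 = 3.8056%
The Philippines: (1 + 0.0781)/(1 + 0.1110) − 1 = -2.9613%
Differential = 3.8056% − (-2.9613%) = 6.7669% → 677 basis points.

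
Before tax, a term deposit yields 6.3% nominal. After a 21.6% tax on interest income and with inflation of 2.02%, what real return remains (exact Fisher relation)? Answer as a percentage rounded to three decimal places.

After-tax nominal return = 6.3% × (1 − 0.216) = 4.9392%.
1 + r = 1.049392 / 1.02020 = 1.028614
After-tax real rate = 1.028614 − 1 → 2.861%.

2.861%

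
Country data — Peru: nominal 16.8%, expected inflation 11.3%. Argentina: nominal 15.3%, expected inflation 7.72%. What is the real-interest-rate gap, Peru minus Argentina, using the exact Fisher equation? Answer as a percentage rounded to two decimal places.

Peru: (1 + 0.1680)/(1 + 0.1130) − 1 = 4.9416%
Argentina: (1 + 0.1530)/(1 + 0.0772) − 1 = 7.0368%
Differential = 4.9416% − 7.0368% = -2.0952% → -2.10%.

-2.10%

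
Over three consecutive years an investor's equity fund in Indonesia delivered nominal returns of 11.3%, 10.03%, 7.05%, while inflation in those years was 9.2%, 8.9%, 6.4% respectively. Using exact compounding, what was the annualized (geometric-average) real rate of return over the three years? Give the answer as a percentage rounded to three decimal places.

Compound the nominal returns: 1.1130 × 1.1003 × 1.0705 = 1.31097059.
Compound inflation: 1.0920 × 1.0890 × 1.0640 = 1.26529603.
Deflate: 1.31097059 / 1.26529603 = 1.03609792.
Annualized real rate = 1.03609792^(1/3) − 1 = 1.1891% → 1.189%.

1.189%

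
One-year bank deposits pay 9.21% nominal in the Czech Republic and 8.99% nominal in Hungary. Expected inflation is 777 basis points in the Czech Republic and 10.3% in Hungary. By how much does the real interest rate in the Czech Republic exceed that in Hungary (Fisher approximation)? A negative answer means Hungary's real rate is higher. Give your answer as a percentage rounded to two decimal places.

The Czech Republic: 9.21% − 7.77% = 1.440%
Hungary: 8.99% − 10.3% = -1.310%
Differential = 2.750% → 2.75%.

2.75%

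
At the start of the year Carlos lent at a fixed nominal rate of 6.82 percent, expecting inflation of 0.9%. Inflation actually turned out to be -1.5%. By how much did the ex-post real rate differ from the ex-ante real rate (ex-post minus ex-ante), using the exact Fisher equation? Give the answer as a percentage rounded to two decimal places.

2.58%

Ex-ante: (1 + 0.0682)/(1 + 0.0090) − 1 = 5.8672%
Ex-post: (1 + 0.0682)/(1 − 0.0150) − 1 = 8.4467%
Difference (ex-post − ex-ante) = 2.5795% → 2.58%.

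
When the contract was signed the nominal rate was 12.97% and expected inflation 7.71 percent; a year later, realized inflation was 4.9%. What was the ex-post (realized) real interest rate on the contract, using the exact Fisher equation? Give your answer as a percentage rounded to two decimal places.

Ex-post: (1 + 0.1297)/(1 + 0.0490) − 1 = 7.6930%
So the realized real rate is 7.69%.

7.69%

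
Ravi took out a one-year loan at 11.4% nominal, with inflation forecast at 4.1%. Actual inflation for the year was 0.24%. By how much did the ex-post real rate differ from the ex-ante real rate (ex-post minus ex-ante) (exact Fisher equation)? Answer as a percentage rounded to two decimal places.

Ex-ante: (1 + 0.1140)/(1 + 0.0410) − 1 = 7.0125%
Ex-post: (1 + 0.1140)/(1 + 0.0024) − 1 = 11.1333%
Difference (ex-post − ex-ante) = 4.1208% → 4.12%.

4.12%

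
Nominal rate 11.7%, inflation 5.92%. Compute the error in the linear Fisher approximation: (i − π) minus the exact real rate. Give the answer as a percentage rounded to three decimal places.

Approximate: r ≈ 11.700% − 5.920% = 5.7800%
Exact: (1 + 0.1170)/(1 + 0.0592) − 1 = 5.4569%
Error = 5.7800% − 5.4569% = 0.3231% → 0.323%.

0.323%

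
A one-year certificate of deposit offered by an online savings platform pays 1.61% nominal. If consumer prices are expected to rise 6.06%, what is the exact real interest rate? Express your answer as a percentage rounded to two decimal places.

By the Fisher equation, 1 + r = (1 + i)/(1 + π).
1 + r = 1.01610 / 1.06060 = 0.958043
r = 0.958043 − 1 = -4.1957%, i.e. -4.20%.

-4.20%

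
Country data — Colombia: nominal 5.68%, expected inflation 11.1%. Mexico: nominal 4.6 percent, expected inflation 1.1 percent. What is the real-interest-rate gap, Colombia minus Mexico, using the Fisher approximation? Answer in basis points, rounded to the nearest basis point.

Colombia: 5.68% − 11.1% = -5.420%
Mexico: 4.6% − 1.1% = 3.500%
Differential = -8.920% → -892 basis points.

-892 basis points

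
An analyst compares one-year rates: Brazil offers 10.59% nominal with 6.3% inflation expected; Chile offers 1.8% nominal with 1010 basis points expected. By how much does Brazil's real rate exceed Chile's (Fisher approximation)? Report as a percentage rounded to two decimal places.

Brazil: 10.59% − 6.3% = 4.290%
Chile: 1.8% − 10.1% = -8.300%
Differential = 12.590% → 12.59%.

12.59%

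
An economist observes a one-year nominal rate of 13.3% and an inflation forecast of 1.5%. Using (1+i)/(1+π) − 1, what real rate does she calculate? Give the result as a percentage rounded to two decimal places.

11.63%

By the Fisher equation, 1 + r = (1 + i)/(1 + π).
1 + r = 1.13300 / 1.01500 = 1.116256
r = 1.116256 − 1 = 11.6256%, i.e. 11.63%.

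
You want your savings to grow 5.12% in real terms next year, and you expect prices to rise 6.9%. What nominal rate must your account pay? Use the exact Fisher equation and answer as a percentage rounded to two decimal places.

(1 + i) = (1 + r)(1 + π) = 1.05120 × 1.06900 = 1.1237328
i = 1.1237328 − 1, so the required nominal rate is 12.37%.

12.37%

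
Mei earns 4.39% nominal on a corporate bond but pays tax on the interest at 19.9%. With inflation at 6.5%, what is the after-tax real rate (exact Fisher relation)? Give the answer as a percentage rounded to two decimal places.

-2.80%

After-tax nominal return = 4.39% × (1 − 0.199) = 3.51639%.
1 + r = 1.0351639 / 1.06500 = 0.971985
After-tax real rate = 0.971985 − 1 → -2.80%.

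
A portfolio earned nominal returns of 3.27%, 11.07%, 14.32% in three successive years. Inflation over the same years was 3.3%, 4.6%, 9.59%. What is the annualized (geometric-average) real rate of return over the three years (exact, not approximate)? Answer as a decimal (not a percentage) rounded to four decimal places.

0.0346

Compound the nominal returns: 1.0327 × 1.1107 × 1.1432 = 1.31127314.
Compound inflation: 1.0330 × 1.0460 × 1.0959 = 1.18413968.
Deflate: 1.31127314 / 1.18413968 = 1.10736357.
Annualized real rate = 1.10736357^(1/3) − 1 = 3.4578% → 0.0346.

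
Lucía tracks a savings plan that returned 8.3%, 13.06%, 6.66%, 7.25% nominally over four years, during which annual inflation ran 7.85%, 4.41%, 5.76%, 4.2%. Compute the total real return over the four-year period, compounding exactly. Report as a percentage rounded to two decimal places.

12.87%

Nominal growth factor = 1.0830 × 1.1306 × 1.0666 × 1.0725 = 1.400672
Price-level growth factor = 1.0785 × 1.0441 × 1.0576 × 1.0420 = 1.240942
Real growth factor = 1.400672 / 1.240942 = 1.128717
Total real return = 1.128717 − 1 → 12.87%.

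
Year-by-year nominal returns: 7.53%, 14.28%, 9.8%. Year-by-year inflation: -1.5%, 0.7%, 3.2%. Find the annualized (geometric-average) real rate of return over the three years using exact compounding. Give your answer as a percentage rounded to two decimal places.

9.64%

Compound the nominal returns: 1.0753 × 1.1428 × 1.0980 = 1.34928042.
Compound inflation: 0.9850 × 1.0070 × 1.0320 = 1.02363564.
Deflate: 1.34928042 / 1.02363564 = 1.31812567.
Annualized real rate = 1.31812567^(1/3) − 1 = 9.6442% → 9.64%.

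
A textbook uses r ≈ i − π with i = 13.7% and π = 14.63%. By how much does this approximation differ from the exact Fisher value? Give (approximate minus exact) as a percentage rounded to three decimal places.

Approximate: r ≈ 13.700% − 14.630% = -0.9300%
Exact: (1 + 0.1370)/(1 + 0.1463) − 1 = -0.8113%
Error = -0.9300% − (-0.8113%) = -0.1187% → -0.119%.

-0.119%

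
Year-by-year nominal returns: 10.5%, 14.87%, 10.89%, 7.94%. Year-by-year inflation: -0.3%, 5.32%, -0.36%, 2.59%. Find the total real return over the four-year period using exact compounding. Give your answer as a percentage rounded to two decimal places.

41.55%

Nominal growth factor = 1.1050 × 1.1487 × 1.1089 × 1.0794 = 1.519301
Price-level growth factor = 0.9970 × 1.0532 × 0.9964 × 1.0259 = 1.073358
Real growth factor = 1.519301 / 1.073358 = 1.415464
Total real return = 1.415464 − 1 → 41.55%.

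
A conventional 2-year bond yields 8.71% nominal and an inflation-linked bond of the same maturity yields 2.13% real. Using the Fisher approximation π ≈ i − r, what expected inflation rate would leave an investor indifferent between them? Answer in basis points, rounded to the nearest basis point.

π ≈ i − r = 8.71% − 2.13% → 658 basis points.

658 basis points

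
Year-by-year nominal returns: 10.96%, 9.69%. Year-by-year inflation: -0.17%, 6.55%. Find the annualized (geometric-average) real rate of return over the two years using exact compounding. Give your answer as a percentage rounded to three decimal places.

Compound the nominal returns: 1.1096 × 1.0969 = 1.21712024.
Compound inflation: 0.9983 × 1.0655 = 1.06368865.
Deflate: 1.21712024 / 1.06368865 = 1.14424483.
Annualized real rate = 1.14424483^(1/2) − 1 = 6.9694% → 6.969%.

6.969%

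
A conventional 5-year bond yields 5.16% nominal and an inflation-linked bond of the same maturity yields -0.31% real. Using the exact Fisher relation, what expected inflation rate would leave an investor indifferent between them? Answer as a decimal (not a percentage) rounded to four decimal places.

(1 + π) = (1 + i)/(1 + r) = 1.05160 / 0.99690 = 1.054870
Break-even inflation = 1.054870 − 1 → 0.0549.

0.0549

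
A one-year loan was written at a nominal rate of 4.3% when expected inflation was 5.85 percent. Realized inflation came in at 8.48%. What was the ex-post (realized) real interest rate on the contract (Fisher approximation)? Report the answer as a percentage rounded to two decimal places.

Ex-post: 4.3% − 8.48% = -4.180%
So the realized real rate is -4.18%.

-4.18%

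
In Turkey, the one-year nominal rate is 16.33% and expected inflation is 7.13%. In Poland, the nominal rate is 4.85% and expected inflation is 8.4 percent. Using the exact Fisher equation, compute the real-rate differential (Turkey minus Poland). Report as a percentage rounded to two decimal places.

11.86%

Turkey: (1 + 0.1633)/(1 + 0.0713) − 1 = 8.5877%
Poland: (1 + 0.0485)/(1 + 0.0840) − 1 = -3.2749%
Differential = 8.5877% − (-3.2749%) = 11.8626% → 11.86%.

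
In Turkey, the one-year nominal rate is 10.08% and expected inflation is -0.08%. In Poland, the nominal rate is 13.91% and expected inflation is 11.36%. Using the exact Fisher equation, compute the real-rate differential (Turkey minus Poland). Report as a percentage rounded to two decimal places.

Turkey: (1 + 0.1008)/(1 − 0.0008) − 1 = 10.1681%
Poland: (1 + 0.1391)/(1 + 0.1136) − 1 = 2.2899%
Differential = 10.1681% − 2.2899% = 7.8783% → 7.88%.

7.88%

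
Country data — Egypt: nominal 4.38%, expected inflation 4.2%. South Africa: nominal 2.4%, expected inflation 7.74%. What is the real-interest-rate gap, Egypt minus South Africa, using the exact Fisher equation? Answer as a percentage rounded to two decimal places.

Egypt: (1 + 0.0438)/(1 + 0.0420) − 1 = 0.1727%
South Africa: (1 + 0.0240)/(1 + 0.0774) − 1 = -4.9564%
Differential = 0.1727% − (-4.9564%) = 5.1291% → 5.13%.

5.13%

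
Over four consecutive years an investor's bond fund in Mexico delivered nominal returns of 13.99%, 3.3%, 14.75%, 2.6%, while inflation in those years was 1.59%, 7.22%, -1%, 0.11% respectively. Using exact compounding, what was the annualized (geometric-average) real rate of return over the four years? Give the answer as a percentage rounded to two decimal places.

6.45%

Nominal growth factor = 1.1399 × 1.0330 × 1.1475 × 1.0260 = 1.38633162
Price-level growth factor = 1.0159 × 1.0722 × 0.9900 × 1.0011 = 1.07954169
Real growth factor = 1.38633162 / 1.07954169 = 1.28418535
Annualized real rate = 1.28418535^(1/4) − 1 = 6.4528% → 6.45%.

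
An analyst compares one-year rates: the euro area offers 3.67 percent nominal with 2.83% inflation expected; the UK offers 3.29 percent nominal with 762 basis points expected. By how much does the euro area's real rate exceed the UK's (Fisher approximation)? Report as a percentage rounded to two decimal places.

The euro area: 3.67% − 2.83% = 0.840%
The UK: 3.29% − 7.62% = -4.330%
Differential = 5.170% → 5.17%.

5.17%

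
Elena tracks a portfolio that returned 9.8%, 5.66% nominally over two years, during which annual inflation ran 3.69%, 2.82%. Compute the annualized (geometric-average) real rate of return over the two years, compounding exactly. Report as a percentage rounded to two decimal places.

4.32%

Nominal growth factor = 1.0980 × 1.0566 = 1.16014680
Price-level growth factor = 1.0369 × 1.0282 = 1.06614058
Real growth factor = 1.16014680 / 1.06614058 = 1.08817432
Annualized real rate = 1.08817432^(1/2) − 1 = 4.3156% → 4.32%.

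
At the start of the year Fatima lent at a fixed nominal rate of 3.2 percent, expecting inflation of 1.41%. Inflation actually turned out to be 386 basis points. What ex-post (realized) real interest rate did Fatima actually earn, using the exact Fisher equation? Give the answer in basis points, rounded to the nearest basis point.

-64 basis points

Ex-post: (1 + 0.0320)/(1 + 0.0386) − 1 = -0.6355%
So the realized real rate is -64 basis points.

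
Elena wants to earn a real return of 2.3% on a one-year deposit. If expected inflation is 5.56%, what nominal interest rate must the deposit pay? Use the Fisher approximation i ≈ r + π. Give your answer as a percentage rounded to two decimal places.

i ≈ r + π = 2.3% + 5.56% = 7.86%.

7.86%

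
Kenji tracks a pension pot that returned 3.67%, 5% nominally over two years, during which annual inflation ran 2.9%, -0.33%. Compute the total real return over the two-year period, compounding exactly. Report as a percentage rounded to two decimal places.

6.14%

Nominal growth factor = 1.0367 × 1.0500 = 1.088535
Price-level growth factor = 1.0290 × 0.9967 = 1.025604
Real growth factor = 1.088535 / 1.025604 = 1.061360
Total real return = 1.061360 − 1 → 6.14%.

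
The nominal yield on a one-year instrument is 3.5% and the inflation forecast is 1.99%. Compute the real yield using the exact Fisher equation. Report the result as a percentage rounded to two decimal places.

1.48%

By the Fisher equation, 1 + r = (1 + i)/(1 + π).
1 + r = 1.03500 / 1.01990 = 1.014805
r = 1.014805 − 1 = 1.4805%, i.e. 1.48%.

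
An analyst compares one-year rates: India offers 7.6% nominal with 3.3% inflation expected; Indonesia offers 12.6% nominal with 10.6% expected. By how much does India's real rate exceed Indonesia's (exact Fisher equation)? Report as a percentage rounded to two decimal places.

2.35%

India: (1 + 0.0760)/(1 + 0.0330) − 1 = 4.1626%
Indonesia: (1 + 0.1260)/(1 + 0.1060) − 1 = 1.8083%
Differential = 4.1626% − 1.8083% = 2.3543% → 2.35%.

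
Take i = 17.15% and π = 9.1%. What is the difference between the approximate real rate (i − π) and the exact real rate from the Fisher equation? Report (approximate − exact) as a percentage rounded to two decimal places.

0.67%

Approximate: r ≈ 17.150% − 9.100% = 8.0500%
Exact: (1 + 0.1715)/(1 + 0.0910) − 1 = 7.3786%
Error = 8.0500% − 7.3786% = 0.6714% → 0.67%.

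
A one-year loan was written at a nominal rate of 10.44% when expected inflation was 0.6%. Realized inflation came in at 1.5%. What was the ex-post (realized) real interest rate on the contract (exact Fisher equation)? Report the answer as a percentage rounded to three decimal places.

8.808%

Ex-post: (1 + 0.1044)/(1 + 0.0150) − 1 = 8.8079%
So the realized real rate is 8.808%.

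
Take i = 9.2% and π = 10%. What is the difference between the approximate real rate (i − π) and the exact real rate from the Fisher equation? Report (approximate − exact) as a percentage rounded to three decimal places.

-0.073%

Approximate: r ≈ 9.200% − 10.000% = -0.8000%
Exact: (1 + 0.0920)/(1 + 0.1000) − 1 = -0.7273%
Error = -0.8000% − (-0.7273%) = -0.0727% → -0.073%.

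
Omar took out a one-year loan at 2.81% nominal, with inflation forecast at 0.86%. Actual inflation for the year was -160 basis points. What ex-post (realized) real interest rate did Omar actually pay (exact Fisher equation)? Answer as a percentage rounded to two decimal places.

4.48%

Ex-post: (1 + 0.0281)/(1 − 0.0160) − 1 = 4.4817%
So the realized real rate is 4.48%.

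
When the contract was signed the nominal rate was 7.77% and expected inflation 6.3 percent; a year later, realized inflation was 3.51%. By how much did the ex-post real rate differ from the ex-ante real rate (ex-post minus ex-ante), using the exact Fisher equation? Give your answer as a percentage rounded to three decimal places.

Ex-ante: (1 + 0.0777)/(1 + 0.0630) − 1 = 1.3829%
Ex-post: (1 + 0.0777)/(1 + 0.0351) − 1 = 4.1155%
Difference (ex-post − ex-ante) = 2.7327% → 2.733%.

2.733%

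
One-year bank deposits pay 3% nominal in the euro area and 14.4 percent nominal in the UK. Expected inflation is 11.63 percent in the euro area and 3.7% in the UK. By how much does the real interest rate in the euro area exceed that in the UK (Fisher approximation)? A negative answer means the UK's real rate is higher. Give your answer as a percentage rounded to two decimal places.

-19.33%

The euro area: 3% − 11.63% = -8.630%
The UK: 14.4% − 3.7% = 10.700%
Differential = -19.330% → -19.33%.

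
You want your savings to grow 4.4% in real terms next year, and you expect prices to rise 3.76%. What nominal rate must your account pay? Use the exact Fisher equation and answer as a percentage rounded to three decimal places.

8.325%

(1 + i) = (1 + r)(1 + π) = 1.04400 × 1.03760 = 1.0832544
i = 1.0832544 − 1, so the required nominal rate is 8.325%.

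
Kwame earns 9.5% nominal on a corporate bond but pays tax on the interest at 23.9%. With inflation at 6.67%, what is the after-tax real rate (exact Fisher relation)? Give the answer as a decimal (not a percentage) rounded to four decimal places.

0.0052

After-tax nominal return = 9.5% × (1 − 0.239) = 7.2295%.
1 + r = 1.072295 / 1.06670 = 1.005245
After-tax real rate = 1.005245 − 1 → 0.0052.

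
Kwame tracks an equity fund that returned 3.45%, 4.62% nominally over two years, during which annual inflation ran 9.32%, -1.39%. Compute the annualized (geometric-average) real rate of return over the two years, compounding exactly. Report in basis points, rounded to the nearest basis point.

Compound the nominal returns: 1.0345 × 1.0462 = 1.08229390.
Compound inflation: 1.0932 × 0.9861 = 1.07800452.
Deflate: 1.08229390 / 1.07800452 = 1.00397900.
Annualized real rate = 1.00397900^(1/2) − 1 = 0.1988% → 20 basis points.

20 basis points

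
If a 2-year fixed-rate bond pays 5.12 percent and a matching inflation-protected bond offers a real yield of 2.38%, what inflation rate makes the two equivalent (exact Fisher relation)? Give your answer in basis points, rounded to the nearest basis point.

(1 + π) = (1 + i)/(1 + r) = 1.05120 / 1.02380 = 1.026763
Break-even inflation = 1.026763 − 1 → 268 basis points.

268 basis points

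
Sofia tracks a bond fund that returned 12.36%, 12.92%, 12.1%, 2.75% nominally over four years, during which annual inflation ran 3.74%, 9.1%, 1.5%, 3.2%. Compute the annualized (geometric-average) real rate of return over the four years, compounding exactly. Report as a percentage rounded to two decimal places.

Nominal growth factor = 1.1236 × 1.1292 × 1.1210 × 1.0275 = 1.46140316
Price-level growth factor = 1.0374 × 1.0910 × 1.0150 × 1.0320 = 1.18554143
Real growth factor = 1.46140316 / 1.18554143 = 1.23268840
Annualized real rate = 1.23268840^(1/4) − 1 = 5.3691% → 5.37%.

5.37%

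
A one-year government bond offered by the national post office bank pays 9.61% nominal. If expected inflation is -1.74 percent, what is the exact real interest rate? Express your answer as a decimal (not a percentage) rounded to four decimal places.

1 + r = 1.09610 / 0.98260 = 1.115510
r = 1.115510 − 1 = 11.5510%, i.e. 0.1155.

0.1155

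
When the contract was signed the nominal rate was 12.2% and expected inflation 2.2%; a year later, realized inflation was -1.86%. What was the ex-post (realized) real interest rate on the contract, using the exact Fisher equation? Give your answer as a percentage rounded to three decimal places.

14.326%

Ex-post: (1 + 0.1220)/(1 − 0.0186) − 1 = 14.32647%
So the realized real rate is 14.326%.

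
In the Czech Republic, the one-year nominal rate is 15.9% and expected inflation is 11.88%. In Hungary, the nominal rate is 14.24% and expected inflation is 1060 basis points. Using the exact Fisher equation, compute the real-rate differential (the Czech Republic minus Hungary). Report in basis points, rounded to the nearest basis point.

The Czech Republic: (1 + 0.1590)/(1 + 0.1188) − 1 = 3.5931%
Hungary: (1 + 0.1424)/(1 + 0.1060) − 1 = 3.2911%
Differential = 3.5931% − 3.2911% = 0.3020% → 30 basis points.

30 basis points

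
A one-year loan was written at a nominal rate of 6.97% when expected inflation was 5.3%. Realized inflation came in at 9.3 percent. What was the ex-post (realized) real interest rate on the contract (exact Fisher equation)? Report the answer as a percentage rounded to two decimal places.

-2.13%

Ex-post: (1 + 0.0697)/(1 + 0.0930) − 1 = -2.1317%
So the realized real rate is -2.13%.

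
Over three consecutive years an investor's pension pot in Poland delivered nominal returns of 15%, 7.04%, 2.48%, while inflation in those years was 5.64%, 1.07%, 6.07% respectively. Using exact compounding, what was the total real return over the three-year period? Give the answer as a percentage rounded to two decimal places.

Nominal growth factor = 1.1500 × 1.0704 × 1.0248 = 1.261488
Price-level growth factor = 1.0564 × 1.0107 × 1.0607 = 1.132513
Real growth factor = 1.261488 / 1.132513 = 1.113884
Total real return = 1.113884 − 1 → 11.39%.

11.39%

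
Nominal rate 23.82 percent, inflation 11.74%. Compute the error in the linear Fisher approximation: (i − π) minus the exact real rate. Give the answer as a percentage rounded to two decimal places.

1.27%

Approximate: r ≈ 23.820% − 11.740% = 12.0800%
Exact: (1 + 0.2382)/(1 + 0.1174) − 1 = 10.8108%
Error = 12.0800% − 10.8108% = 1.2692% → 1.27%.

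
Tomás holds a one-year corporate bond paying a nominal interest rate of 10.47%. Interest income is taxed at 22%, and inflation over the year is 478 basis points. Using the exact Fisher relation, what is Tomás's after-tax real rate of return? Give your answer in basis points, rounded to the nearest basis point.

323 basis points

After-tax nominal return = 10.47% × (1 − 0.22) = 8.1666%.
1 + r = 1.081666 / 1.04780 = 1.032321
After-tax real rate = 1.032321 − 1 → 323 basis points.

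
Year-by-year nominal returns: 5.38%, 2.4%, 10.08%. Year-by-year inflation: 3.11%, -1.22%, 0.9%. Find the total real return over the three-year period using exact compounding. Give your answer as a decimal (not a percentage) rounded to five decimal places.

0.15586

Compound the nominal returns: 1.0538 × 1.0240 × 1.1008 = 1.187864.
Compound inflation: 1.0311 × 0.9878 × 1.0090 = 1.027687.
Deflate: 1.187864 / 1.027687 = 1.155861.
Total real return = 1.155861 − 1 → 0.15586.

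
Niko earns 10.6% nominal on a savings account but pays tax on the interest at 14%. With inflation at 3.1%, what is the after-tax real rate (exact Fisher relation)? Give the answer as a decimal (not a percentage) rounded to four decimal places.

After-tax nominal return = 10.6% × (1 − 0.14) = 9.1160%.
1 + r = 1.09116 / 1.03100 = 1.058351
After-tax real rate = 1.058351 − 1 → 0.0584.

0.0584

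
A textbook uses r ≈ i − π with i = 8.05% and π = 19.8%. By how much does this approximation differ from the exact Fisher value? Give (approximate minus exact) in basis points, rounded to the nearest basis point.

-194 basis points

Approximate: r ≈ 8.050% − 19.800% = -11.7500%
Exact: (1 + 0.0805)/(1 + 0.1980) − 1 = -9.8080%
Error = -11.7500% − (-9.8080%) = -1.9420% → -194 basis points.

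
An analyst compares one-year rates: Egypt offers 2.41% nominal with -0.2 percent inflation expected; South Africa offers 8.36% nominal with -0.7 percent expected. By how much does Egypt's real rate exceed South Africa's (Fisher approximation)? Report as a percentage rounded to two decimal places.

Egypt: 2.41% − (-0.2%) = 2.610%
South Africa: 8.36% − (-0.7%) = 9.060%
Differential = -6.450% → -6.45%.

-6.45%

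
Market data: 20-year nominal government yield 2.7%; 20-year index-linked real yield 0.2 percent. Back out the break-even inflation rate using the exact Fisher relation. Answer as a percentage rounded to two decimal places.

2.50%

(1 + π) = (1 + i)/(1 + r) = 1.02700 / 1.00200 = 1.0249501
Break-even inflation = 1.0249501 − 1 → 2.50%.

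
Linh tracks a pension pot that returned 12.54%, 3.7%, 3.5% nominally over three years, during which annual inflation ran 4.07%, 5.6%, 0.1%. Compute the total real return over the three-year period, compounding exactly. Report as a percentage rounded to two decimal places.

9.80%

Compound the nominal returns: 1.1254 × 1.0370 × 1.0350 = 1.207886.
Compound inflation: 1.0407 × 1.0560 × 1.0010 = 1.100078.
Deflate: 1.207886 / 1.100078 = 1.098000.
Total real return = 1.098000 − 1 → 9.80%.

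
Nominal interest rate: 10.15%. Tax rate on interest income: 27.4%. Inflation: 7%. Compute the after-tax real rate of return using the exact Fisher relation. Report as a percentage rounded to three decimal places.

After-tax nominal return = 10.15% × (1 − 0.274) = 7.3689%.
1 + r = 1.073689 / 1.07000 = 1.003448
After-tax real rate = 1.003448 − 1 → 0.345%.

0.345%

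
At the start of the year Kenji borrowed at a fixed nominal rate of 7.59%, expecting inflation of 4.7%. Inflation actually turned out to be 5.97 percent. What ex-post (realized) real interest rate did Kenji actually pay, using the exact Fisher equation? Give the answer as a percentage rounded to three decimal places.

Ex-post: (1 + 0.0759)/(1 + 0.0597) − 1 = 1.5287%
So the realized real rate is 1.529%.

1.529%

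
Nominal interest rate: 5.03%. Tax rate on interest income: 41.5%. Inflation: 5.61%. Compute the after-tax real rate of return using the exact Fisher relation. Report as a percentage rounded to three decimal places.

After-tax nominal return = 5.03% × (1 − 0.415) = 2.94255%.
1 + r = 1.0294255 / 1.05610 = 0.974742
After-tax real rate = 0.974742 − 1 → -2.526%.

-2.526%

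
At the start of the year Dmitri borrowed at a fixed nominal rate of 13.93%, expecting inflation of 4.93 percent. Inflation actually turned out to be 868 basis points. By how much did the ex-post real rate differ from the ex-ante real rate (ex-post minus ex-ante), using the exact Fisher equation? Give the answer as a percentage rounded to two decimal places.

-3.75%

Ex-ante: (1 + 0.1393)/(1 + 0.0493) − 1 = 8.5771%
Ex-post: (1 + 0.1393)/(1 + 0.0868) − 1 = 4.8307%
Difference (ex-post − ex-ante) = -3.7465% → -3.75%.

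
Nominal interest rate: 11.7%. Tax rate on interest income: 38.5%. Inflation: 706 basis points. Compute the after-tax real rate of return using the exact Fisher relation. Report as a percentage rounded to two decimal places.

0.13%

After-tax nominal return = 11.7% × (1 − 0.385) = 7.1955%.
1 + r = 1.071955 / 1.07060 = 1.001266
After-tax real rate = 1.001266 − 1 → 0.13%.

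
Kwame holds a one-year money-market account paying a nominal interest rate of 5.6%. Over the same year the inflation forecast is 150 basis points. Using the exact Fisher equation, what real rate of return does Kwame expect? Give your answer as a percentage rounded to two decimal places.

By the Fisher equation, 1 + r = (1 + i)/(1 + π).
1 + r = 1.05600 / 1.01500 = 1.040394
r = 1.040394 − 1 = 4.0394%, i.e. 4.04%.

4.04%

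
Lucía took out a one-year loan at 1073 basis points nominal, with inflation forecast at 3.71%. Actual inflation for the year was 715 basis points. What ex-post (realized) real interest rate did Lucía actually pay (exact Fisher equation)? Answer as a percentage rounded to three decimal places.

Ex-post: (1 + 0.1073)/(1 + 0.0715) − 1 = 3.3411%
So the realized real rate is 3.341%.

3.341%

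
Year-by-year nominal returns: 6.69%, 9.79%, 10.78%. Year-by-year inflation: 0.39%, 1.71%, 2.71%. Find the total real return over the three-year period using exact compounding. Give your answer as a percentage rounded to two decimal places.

23.73%

Compound the nominal returns: 1.0669 × 1.0979 × 1.1078 = 1.297621.
Compound inflation: 1.0039 × 1.0171 × 1.0271 = 1.048738.
Deflate: 1.297621 / 1.048738 = 1.237317.
Total real return = 1.237317 − 1 → 23.73%.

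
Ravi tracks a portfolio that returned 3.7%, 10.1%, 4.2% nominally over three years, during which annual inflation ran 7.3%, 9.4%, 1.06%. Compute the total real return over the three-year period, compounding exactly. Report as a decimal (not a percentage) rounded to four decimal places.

0.0029

Nominal growth factor = 1.0370 × 1.1010 × 1.0420 = 1.189690
Price-level growth factor = 1.0730 × 1.0940 × 1.0106 = 1.186305
Real growth factor = 1.189690 / 1.186305 = 1.002853
Total real return = 1.002853 − 1 → 0.0029.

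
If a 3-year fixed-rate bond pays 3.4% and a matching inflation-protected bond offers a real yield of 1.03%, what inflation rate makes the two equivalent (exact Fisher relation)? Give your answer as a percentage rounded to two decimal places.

2.35%

(1 + π) = (1 + i)/(1 + r) = 1.03400 / 1.01030 = 1.023458
Break-even inflation = 1.023458 − 1 → 2.35%.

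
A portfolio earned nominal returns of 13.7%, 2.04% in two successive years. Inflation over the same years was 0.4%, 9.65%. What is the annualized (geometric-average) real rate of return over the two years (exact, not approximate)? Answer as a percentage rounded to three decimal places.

Compound the nominal returns: 1.1370 × 1.0204 = 1.16019480.
Compound inflation: 1.0040 × 1.0965 = 1.10088600.
Deflate: 1.16019480 / 1.10088600 = 1.05387370.
Annualized real rate = 1.05387370^(1/2) − 1 = 2.6584% → 2.658%.

2.658%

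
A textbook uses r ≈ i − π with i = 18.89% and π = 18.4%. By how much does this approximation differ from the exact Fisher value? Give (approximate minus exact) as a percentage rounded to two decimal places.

Approximate: r ≈ 18.890% − 18.400% = 0.4900%
Exact: (1 + 0.1889)/(1 + 0.1840) − 1 = 0.4139%
Error = 0.4900% − 0.4139% = 0.0761% → 0.08%.

0.08%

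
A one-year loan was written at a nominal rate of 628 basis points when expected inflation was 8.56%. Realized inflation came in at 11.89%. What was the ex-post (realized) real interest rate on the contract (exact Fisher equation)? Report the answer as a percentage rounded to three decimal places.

Ex-post: (1 + 0.0628)/(1 + 0.1189) − 1 = -5.0139%
So the realized real rate is -5.014%.

-5.014%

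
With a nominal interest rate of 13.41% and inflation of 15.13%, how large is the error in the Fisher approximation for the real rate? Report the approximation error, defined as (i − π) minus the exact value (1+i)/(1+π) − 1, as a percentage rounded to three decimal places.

-0.226%

Approximate: r ≈ 13.410% − 15.130% = -1.7200%
Exact: (1 + 0.1341)/(1 + 0.1513) − 1 = -1.4940%
Error = -1.7200% − (-1.4940%) = -0.2260% → -0.226%.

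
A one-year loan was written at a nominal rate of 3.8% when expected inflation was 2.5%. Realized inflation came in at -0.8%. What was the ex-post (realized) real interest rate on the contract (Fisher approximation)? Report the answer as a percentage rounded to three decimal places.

4.600%

Ex-post: 3.8% − (-0.8%) = 4.600%
So the realized real rate is 4.600%.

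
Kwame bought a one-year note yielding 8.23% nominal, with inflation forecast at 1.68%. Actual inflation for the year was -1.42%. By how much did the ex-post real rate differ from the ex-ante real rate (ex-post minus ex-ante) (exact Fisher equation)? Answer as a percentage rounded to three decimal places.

3.347%

Ex-ante: (1 + 0.0823)/(1 + 0.0168) − 1 = 6.4418%
Ex-post: (1 + 0.0823)/(1 − 0.0142) − 1 = 9.7890%
Difference (ex-post − ex-ante) = 3.3472% → 3.347%.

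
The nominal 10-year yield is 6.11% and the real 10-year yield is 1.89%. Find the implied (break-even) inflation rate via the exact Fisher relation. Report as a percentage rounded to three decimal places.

4.142%

(1 + π) = (1 + i)/(1 + r) = 1.06110 / 1.01890 = 1.041417
Break-even inflation = 1.041417 − 1 → 4.142%.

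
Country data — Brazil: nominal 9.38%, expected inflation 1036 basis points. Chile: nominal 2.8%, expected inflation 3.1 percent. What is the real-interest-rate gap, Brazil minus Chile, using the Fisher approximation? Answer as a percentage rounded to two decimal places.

-0.68%

Brazil: 9.38% − 10.36% = -0.980%
Chile: 2.8% − 3.1% = -0.300%
Differential = -0.680% → -0.68%.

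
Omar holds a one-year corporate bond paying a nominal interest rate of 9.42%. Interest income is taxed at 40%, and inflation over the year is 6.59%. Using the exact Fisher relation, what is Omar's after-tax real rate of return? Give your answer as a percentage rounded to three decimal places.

-0.880%

After-tax nominal return = 9.42% × (1 − 0.4) = 5.6520%.
1 + r = 1.05652 / 1.06590 = 0.991200
After-tax real rate = 0.991200 − 1 → -0.880%.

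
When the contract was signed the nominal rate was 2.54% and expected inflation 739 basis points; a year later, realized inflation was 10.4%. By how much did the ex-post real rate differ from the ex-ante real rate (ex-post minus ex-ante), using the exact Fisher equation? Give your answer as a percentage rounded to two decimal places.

-2.60%

Ex-ante: (1 + 0.0254)/(1 + 0.0739) − 1 = -4.5162%
Ex-post: (1 + 0.0254)/(1 + 0.1040) − 1 = -7.1196%
Difference (ex-post − ex-ante) = -2.6033% → -2.60%.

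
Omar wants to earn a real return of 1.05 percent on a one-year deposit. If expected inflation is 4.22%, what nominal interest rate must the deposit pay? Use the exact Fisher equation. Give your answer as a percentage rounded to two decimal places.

(1 + i) = (1 + r)(1 + π) = 1.01050 × 1.04220 = 1.0531431
i = 1.0531431 − 1, so the required nominal rate is 5.31%.

5.31%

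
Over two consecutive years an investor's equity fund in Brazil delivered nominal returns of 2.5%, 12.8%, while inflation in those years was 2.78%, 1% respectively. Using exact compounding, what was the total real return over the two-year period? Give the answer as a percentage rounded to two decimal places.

Compound the nominal returns: 1.0250 × 1.1280 = 1.156200.
Compound inflation: 1.0278 × 1.0100 = 1.038078.
Deflate: 1.156200 / 1.038078 = 1.113789.
Total real return = 1.113789 − 1 → 11.38%.

11.38%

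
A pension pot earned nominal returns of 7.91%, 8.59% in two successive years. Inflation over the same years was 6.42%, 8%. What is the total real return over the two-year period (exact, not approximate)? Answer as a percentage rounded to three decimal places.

1.954%

Compound the nominal returns: 1.0791 × 1.0859 = 1.171795.
Compound inflation: 1.0642 × 1.0800 = 1.149336.
Deflate: 1.171795 / 1.149336 = 1.019541.
Total real return = 1.019541 − 1 → 1.954%.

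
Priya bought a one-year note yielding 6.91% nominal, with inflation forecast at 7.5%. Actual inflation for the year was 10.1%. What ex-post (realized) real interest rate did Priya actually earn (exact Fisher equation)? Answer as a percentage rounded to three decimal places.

-2.897%

Ex-post: (1 + 0.0691)/(1 + 0.1010) − 1 = -2.8974%
So the realized real rate is -2.897%.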